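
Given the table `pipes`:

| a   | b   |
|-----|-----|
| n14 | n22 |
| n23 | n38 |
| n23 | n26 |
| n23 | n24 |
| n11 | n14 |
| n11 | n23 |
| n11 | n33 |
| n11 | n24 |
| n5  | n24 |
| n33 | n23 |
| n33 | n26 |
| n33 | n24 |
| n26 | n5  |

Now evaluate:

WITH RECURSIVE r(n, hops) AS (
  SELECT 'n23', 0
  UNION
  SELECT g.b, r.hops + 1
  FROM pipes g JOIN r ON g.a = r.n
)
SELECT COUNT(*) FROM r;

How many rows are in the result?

Base: (n23, hops=0).
Iteration 1: edges from {n23} -> (n24, hops=1), (n26, hops=1), (n38, hops=1).
Iteration 2: edges from {n24,n26,n38} -> (n5, hops=2).
Iteration 3: edges from {n5} -> (n24, hops=3).
Iteration 4: no outgoing edges from {n24}; recursion stops.
Total rows emitted: 6.

6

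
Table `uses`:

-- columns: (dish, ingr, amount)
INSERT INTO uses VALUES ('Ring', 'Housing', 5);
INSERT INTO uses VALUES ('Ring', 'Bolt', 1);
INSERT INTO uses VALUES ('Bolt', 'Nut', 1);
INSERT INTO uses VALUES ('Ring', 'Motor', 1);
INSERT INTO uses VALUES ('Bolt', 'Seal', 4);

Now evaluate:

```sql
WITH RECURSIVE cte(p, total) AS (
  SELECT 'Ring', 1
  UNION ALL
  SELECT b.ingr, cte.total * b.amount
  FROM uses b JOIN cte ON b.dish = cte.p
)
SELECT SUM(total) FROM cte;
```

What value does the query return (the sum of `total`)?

Base: (Ring, total=1).
Iteration 1: components of {Ring} -> Bolt = 1*1 = 1, Housing = 1*5 = 5, Motor = 1*1 = 1.
Iteration 2: components of {Bolt,Housing,Motor} -> Nut = 1*1 = 1, Seal = 1*4 = 4.
Iteration 3: no further components; recursion stops.
SUM(total) = 1 + 5 + 1 + 1 + 1 + 4 = 13.

13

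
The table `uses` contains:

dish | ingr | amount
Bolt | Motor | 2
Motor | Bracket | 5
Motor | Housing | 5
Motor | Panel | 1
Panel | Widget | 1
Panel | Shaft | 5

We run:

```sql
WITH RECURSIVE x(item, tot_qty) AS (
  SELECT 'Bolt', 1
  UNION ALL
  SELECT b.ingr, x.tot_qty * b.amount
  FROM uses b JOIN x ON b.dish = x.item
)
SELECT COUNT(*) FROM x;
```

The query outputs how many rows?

Base: (Bolt, tot_qty=1).
Iteration 1: components of {Bolt} -> Motor = 1*2 = 2.
Iteration 2: components of {Motor} -> Bracket = 2*5 = 10, Housing = 2*5 = 10, Panel = 2*1 = 2.
Iteration 3: components of {Bracket,Housing,Panel} -> Shaft = 2*5 = 10, Widget = 2*1 = 2.
Iteration 4: no further components; recursion stops.
Total rows emitted: 7.

7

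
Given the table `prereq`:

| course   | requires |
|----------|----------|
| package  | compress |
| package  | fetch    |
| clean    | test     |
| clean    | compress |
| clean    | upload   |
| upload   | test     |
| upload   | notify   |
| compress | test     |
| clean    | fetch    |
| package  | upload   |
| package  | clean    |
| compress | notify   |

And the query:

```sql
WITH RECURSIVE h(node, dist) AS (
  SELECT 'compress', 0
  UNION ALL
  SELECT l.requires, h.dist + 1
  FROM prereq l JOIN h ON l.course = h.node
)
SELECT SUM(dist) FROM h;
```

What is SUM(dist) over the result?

Base: (compress, dist=0).
Iteration 1: edges from {compress} -> (notify, dist=1), (test, dist=1).
Iteration 2: no outgoing edges from {notify,test}; recursion stops.
SUM(dist) = 0 + 1 + 1 = 2.

2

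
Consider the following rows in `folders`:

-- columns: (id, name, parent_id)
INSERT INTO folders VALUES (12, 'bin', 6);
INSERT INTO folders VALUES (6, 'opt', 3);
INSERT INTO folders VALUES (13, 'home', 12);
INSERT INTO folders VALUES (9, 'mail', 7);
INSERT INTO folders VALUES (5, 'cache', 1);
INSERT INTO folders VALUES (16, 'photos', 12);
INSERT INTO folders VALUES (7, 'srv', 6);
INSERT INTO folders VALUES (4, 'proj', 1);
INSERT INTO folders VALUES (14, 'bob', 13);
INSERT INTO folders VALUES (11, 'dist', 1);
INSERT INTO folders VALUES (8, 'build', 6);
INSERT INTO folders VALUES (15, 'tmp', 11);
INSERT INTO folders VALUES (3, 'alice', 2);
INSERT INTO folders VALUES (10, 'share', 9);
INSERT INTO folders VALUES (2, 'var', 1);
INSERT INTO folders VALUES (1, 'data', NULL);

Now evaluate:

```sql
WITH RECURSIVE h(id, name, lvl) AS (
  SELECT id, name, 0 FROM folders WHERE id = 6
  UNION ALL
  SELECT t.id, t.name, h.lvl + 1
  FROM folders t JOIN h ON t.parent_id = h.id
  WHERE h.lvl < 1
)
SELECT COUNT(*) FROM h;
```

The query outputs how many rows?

Base: id=6 (opt) at lvl 0.
Iteration 1: rows with parent_id in {6} -> srv (id 7, lvl 1), build (id 8, lvl 1), bin (id 12, lvl 1).
Iteration 2: lvl < 1 fails for all current rows; recursion stops.
Total rows emitted: 4.

4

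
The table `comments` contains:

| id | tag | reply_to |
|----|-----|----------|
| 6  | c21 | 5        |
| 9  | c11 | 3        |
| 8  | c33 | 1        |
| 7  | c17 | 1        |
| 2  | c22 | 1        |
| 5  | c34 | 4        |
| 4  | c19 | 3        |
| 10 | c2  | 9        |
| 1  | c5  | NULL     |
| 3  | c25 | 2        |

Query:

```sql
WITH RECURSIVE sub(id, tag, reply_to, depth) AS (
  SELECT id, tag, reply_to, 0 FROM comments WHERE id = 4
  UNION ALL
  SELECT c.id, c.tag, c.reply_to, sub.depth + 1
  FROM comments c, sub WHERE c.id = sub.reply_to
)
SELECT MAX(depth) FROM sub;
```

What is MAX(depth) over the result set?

Base: id=4 (c19), reply_to=3, depth 0.
Iteration 1: join on id=3 -> c25 (id 3, reply_to=2, depth 1).
Iteration 2: join on id=2 -> c22 (id 2, reply_to=1, depth 2).
Iteration 3: join on id=1 -> c5 (id 1, reply_to=NULL, depth 3).
Iteration 4: reply_to is NULL; no match; recursion stops.
depth values: 0, 1, 2, 3; the maximum is 3.

3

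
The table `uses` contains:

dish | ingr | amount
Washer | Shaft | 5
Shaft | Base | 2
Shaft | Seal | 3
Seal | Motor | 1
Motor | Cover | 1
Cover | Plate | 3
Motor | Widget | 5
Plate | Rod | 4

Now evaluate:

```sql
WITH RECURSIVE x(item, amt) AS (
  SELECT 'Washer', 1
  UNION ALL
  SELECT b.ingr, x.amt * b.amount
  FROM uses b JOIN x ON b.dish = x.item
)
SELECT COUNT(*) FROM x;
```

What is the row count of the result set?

9

Base: (Washer, amt=1).
Iteration 1: components of {Washer} -> Shaft = 1*5 = 5.
Iteration 2: components of {Shaft} -> Base = 5*2 = 10, Seal = 5*3 = 15.
Iteration 3: components of {Base,Seal} -> Motor = 15*1 = 15.
Iteration 4: components of {Motor} -> Cover = 15*1 = 15, Widget = 15*5 = 75.
Iteration 5: components of {Cover,Widget} -> Plate = 15*3 = 45.
Iteration 6: components of {Plate} -> Rod = 45*4 = 180.
Iteration 7: no further components; recursion stops.
Total rows emitted: 9.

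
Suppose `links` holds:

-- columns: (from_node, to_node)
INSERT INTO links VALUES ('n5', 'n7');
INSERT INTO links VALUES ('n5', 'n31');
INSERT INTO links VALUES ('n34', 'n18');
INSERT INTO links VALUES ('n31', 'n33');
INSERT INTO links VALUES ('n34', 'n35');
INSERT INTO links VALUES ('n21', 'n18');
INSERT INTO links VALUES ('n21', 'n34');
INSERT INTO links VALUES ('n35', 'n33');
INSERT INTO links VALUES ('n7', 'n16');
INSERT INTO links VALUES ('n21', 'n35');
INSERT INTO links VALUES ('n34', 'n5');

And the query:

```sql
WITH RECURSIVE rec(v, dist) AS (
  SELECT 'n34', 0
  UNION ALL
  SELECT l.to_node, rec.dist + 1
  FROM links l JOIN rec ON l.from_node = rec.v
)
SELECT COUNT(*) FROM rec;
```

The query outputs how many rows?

Base: (n34, dist=0).
Iteration 1: edges from {n34} -> (n18, dist=1), (n35, dist=1), (n5, dist=1).
Iteration 2: edges from {n18,n35,n5} -> (n31, dist=2), (n33, dist=2), (n7, dist=2).
Iteration 3: edges from {n31,n33,n7} -> (n16, dist=3), (n33, dist=3).
Iteration 4: no outgoing edges from {n16,n33}; recursion stops.
Total rows emitted: 9.

9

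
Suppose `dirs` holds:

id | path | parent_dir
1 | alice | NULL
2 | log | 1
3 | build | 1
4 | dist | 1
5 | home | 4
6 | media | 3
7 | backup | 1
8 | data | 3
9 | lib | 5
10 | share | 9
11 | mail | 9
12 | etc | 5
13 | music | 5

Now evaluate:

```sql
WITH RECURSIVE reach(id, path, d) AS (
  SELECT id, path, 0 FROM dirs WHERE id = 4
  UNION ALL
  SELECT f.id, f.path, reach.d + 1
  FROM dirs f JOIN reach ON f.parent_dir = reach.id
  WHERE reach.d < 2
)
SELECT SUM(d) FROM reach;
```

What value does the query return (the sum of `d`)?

7

Base: id=4 (dist) at d 0.
Iteration 1: rows with parent_dir in {4} -> home (id 5, d 1).
Iteration 2: rows with parent_dir in {5} -> lib (id 9, d 2), etc (id 12, d 2), music (id 13, d 2).
Iteration 3: d < 2 fails for all current rows; recursion stops.
SUM(d) = 0 + 1 + 2 + 2 + 2 = 7.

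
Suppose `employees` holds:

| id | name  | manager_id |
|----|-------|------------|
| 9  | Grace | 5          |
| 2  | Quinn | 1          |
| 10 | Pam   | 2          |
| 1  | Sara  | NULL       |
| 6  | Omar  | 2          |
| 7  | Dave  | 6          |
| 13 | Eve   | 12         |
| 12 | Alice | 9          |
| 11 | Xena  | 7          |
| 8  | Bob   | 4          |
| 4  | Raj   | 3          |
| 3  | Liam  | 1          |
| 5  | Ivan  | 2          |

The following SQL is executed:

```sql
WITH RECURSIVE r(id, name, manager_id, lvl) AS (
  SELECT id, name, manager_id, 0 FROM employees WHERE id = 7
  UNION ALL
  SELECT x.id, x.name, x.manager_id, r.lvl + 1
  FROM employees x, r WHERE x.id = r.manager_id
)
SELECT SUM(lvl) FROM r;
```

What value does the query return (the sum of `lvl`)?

Base: id=7 (Dave), manager_id=6, lvl 0.
Iteration 1: join on id=6 -> Omar (id 6, manager_id=2, lvl 1).
Iteration 2: join on id=2 -> Quinn (id 2, manager_id=1, lvl 2).
Iteration 3: join on id=1 -> Sara (id 1, manager_id=NULL, lvl 3).
Iteration 4: manager_id is NULL; no match; recursion stops.
SUM(lvl) = 0 + 1 + 2 + 3 = 6.

6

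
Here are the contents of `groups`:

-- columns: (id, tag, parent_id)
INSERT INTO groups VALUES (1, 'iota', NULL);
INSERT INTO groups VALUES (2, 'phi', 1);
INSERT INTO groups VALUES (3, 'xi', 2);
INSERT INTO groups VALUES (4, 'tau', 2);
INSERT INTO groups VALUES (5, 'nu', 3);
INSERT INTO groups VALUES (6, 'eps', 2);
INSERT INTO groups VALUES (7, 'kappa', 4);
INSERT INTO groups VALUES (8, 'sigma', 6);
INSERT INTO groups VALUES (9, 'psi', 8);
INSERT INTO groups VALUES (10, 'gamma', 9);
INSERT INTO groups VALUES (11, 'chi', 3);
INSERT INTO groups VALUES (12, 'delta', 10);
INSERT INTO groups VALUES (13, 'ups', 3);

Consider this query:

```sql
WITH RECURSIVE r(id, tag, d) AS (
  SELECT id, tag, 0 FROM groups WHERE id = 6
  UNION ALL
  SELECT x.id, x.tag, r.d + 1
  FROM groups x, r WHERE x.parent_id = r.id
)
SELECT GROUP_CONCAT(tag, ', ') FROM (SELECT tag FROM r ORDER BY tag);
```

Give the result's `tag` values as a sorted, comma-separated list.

Base: id=6 (eps) at d 0.
Iteration 1: rows with parent_id in {6} -> sigma (id 8, d 1).
Iteration 2: rows with parent_id in {8} -> psi (id 9, d 2).
Iteration 3: rows with parent_id in {9} -> gamma (id 10, d 3).
Iteration 4: rows with parent_id in {10} -> delta (id 12, d 4).
Iteration 5: no rows with parent_id in {12}; recursion stops.

delta, eps, gamma, psi, sigma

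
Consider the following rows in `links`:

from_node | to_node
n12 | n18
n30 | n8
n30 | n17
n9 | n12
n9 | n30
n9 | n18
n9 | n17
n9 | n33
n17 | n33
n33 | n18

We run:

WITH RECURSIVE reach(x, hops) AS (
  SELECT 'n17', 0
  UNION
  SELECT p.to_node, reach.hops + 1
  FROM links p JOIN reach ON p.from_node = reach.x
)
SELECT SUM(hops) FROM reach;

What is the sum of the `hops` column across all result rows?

3

Base: (n17, hops=0).
Iteration 1: edges from {n17} -> (n33, hops=1).
Iteration 2: edges from {n33} -> (n18, hops=2).
Iteration 3: no outgoing edges from {n18}; recursion stops.
SUM(hops) = 0 + 1 + 2 = 3.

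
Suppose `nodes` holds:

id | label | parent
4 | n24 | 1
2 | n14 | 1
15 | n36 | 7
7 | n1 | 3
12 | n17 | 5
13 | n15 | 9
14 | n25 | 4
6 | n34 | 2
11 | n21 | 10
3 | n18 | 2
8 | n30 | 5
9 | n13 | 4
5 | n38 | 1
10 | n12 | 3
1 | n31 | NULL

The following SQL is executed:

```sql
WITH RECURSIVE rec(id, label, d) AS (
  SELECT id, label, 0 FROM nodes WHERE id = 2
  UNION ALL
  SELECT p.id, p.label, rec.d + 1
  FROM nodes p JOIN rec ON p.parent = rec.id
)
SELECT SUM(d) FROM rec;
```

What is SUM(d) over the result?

Base: id=2 (n14) at d 0.
Iteration 1: rows with parent in {2} -> n18 (id 3, d 1), n34 (id 6, d 1).
Iteration 2: rows with parent in {3,6} -> n1 (id 7, d 2), n12 (id 10, d 2).
Iteration 3: rows with parent in {7,10} -> n21 (id 11, d 3), n36 (id 15, d 3).
Iteration 4: no rows with parent in {11,15}; recursion stops.
SUM(d) = 0 + 1 + 1 + 2 + 2 + 3 + 3 = 12.

12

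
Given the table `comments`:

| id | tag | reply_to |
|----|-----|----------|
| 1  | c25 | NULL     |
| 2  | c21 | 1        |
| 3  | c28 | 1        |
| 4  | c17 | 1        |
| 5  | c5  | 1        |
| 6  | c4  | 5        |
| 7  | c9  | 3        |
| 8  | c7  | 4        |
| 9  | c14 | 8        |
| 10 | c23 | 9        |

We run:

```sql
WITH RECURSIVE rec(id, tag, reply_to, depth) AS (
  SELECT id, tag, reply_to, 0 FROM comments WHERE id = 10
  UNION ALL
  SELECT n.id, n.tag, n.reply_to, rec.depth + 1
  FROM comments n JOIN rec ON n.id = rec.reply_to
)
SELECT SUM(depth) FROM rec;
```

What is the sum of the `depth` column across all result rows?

Base: id=10 (c23), reply_to=9, depth 0.
Iteration 1: join on id=9 -> c14 (id 9, reply_to=8, depth 1).
Iteration 2: join on id=8 -> c7 (id 8, reply_to=4, depth 2).
Iteration 3: join on id=4 -> c17 (id 4, reply_to=1, depth 3).
Iteration 4: join on id=1 -> c25 (id 1, reply_to=NULL, depth 4).
Iteration 5: reply_to is NULL; no match; recursion stops.
SUM(depth) = 0 + 1 + 2 + 3 + 4 = 10.

10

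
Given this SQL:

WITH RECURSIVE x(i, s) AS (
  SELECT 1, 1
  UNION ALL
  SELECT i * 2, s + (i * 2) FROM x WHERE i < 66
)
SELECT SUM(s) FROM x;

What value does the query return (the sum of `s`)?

Base: i=1, s=1.
Iteration 1: 1 < 66 holds -> i = 1 * 2 = 2, s = 1 + 2 = 3.
Iteration 2: 2 < 66 holds -> i = 2 * 2 = 4, s = 3 + 4 = 7.
Iteration 3: 4 < 66 holds -> i = 4 * 2 = 8, s = 7 + 8 = 15.
Iteration 4: 8 < 66 holds -> i = 8 * 2 = 16, s = 15 + 16 = 31.
Iteration 5: 16 < 66 holds -> i = 16 * 2 = 32, s = 31 + 32 = 63.
Iteration 6: 32 < 66 holds -> i = 32 * 2 = 64, s = 63 + 64 = 127.
Iteration 7: 64 < 66 holds -> i = 64 * 2 = 128, s = 127 + 128 = 255.
Iteration 8: 128 < 66 fails; recursion stops.
SUM(s) = 1 + 3 + 7 + 15 + 31 + 63 + 127 + 255 = 502.

502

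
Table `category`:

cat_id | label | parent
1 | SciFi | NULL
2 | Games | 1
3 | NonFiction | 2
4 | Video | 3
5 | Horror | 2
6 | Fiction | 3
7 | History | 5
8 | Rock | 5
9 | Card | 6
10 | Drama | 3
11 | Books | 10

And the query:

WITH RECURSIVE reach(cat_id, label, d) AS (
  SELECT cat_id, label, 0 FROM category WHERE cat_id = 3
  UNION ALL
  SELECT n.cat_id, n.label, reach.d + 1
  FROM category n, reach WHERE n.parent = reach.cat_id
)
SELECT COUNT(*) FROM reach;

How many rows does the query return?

6

Base: cat_id=3 (NonFiction) at d 0.
Iteration 1: rows with parent in {3} -> Video (id 4, d 1), Fiction (id 6, d 1), Drama (id 10, d 1).
Iteration 2: rows with parent in {4,6,10} -> Card (id 9, d 2), Books (id 11, d 2).
Iteration 3: no rows with parent in {9,11}; recursion stops.
Total rows emitted: 6.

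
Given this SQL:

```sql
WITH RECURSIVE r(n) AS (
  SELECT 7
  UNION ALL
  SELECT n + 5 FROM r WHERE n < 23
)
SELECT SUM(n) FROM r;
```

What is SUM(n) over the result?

85

Base: n=7.
Iteration 1: 7 < 23 holds -> n = 7 + 5 = 12.
Iteration 2: 12 < 23 holds -> n = 12 + 5 = 17.
Iteration 3: 17 < 23 holds -> n = 17 + 5 = 22.
Iteration 4: 22 < 23 holds -> n = 22 + 5 = 27.
Iteration 5: 27 < 23 fails; recursion stops.
SUM(n) = 7 + 12 + 17 + 22 + 27 = 85.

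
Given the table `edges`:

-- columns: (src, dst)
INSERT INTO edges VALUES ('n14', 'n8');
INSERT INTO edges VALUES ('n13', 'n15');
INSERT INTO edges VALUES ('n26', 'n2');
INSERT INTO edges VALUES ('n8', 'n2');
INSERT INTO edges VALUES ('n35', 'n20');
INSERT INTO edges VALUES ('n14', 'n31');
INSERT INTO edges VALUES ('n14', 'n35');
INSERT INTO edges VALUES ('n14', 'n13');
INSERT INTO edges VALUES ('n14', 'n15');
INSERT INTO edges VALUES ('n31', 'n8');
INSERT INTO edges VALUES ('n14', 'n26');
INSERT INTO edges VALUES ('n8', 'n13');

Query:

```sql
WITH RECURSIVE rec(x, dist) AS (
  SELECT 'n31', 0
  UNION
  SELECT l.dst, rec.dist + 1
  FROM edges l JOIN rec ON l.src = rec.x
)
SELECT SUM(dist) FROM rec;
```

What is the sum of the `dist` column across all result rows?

8

Base: (n31, dist=0).
Iteration 1: edges from {n31} -> (n8, dist=1).
Iteration 2: edges from {n8} -> (n13, dist=2), (n2, dist=2).
Iteration 3: edges from {n13,n2} -> (n15, dist=3).
Iteration 4: no outgoing edges from {n15}; recursion stops.
SUM(dist) = 0 + 1 + 2 + 2 + 3 = 8.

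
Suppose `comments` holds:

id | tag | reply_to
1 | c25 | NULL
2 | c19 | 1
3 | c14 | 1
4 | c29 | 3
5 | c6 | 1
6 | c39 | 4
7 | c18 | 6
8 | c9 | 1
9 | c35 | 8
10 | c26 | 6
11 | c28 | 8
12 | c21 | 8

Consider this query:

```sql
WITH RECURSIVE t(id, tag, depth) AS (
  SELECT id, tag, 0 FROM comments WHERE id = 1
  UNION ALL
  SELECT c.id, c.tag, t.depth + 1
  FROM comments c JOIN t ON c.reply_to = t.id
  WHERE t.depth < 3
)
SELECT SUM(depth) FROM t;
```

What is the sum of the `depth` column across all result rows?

Base: id=1 (c25) at depth 0.
Iteration 1: rows with reply_to in {1} -> c19 (id 2, depth 1), c14 (id 3, depth 1), c6 (id 5, depth 1), c9 (id 8, depth 1).
Iteration 2: rows with reply_to in {2,3,5,8} -> c29 (id 4, depth 2), c35 (id 9, depth 2), c28 (id 11, depth 2), c21 (id 12, depth 2).
Iteration 3: rows with reply_to in {4,9,11,12} -> c39 (id 6, depth 3).
Iteration 4: depth < 3 fails for all current rows; recursion stops.
SUM(depth) = 0 + 1 + 1 + 1 + 1 + 2 + 2 + 2 + 2 + 3 = 15.

15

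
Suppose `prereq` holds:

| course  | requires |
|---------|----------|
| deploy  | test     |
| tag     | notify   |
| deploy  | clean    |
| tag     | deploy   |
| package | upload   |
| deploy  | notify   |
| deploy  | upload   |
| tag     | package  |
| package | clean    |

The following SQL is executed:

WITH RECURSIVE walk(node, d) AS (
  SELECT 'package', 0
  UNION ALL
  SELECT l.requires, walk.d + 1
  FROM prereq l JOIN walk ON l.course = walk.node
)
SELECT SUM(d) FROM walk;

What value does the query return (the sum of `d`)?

Base: (package, d=0).
Iteration 1: edges from {package} -> (clean, d=1), (upload, d=1).
Iteration 2: no outgoing edges from {clean,upload}; recursion stops.
SUM(d) = 0 + 1 + 1 = 2.

2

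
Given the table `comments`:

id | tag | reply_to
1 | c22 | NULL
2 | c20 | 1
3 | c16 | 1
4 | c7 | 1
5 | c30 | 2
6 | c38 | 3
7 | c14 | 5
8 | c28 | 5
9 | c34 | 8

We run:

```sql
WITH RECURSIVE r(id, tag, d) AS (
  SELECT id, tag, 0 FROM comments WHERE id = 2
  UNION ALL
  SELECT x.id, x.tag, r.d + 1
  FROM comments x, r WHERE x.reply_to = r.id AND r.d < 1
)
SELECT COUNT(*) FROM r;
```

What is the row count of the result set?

Base: id=2 (c20) at d 0.
Iteration 1: rows with reply_to in {2} -> c30 (id 5, d 1).
Iteration 2: d < 1 fails for all current rows; recursion stops.
Total rows emitted: 2.

2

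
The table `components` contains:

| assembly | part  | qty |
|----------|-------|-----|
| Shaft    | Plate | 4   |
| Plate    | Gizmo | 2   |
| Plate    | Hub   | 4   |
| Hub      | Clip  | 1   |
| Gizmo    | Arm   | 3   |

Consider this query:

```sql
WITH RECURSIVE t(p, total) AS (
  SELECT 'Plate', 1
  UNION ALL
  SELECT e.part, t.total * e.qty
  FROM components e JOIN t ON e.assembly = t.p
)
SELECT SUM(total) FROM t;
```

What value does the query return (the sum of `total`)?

Base: (Plate, total=1).
Iteration 1: components of {Plate} -> Gizmo = 1*2 = 2, Hub = 1*4 = 4.
Iteration 2: components of {Gizmo,Hub} -> Arm = 2*3 = 6, Clip = 4*1 = 4.
Iteration 3: no further components; recursion stops.
SUM(total) = 1 + 2 + 4 + 6 + 4 = 17.

17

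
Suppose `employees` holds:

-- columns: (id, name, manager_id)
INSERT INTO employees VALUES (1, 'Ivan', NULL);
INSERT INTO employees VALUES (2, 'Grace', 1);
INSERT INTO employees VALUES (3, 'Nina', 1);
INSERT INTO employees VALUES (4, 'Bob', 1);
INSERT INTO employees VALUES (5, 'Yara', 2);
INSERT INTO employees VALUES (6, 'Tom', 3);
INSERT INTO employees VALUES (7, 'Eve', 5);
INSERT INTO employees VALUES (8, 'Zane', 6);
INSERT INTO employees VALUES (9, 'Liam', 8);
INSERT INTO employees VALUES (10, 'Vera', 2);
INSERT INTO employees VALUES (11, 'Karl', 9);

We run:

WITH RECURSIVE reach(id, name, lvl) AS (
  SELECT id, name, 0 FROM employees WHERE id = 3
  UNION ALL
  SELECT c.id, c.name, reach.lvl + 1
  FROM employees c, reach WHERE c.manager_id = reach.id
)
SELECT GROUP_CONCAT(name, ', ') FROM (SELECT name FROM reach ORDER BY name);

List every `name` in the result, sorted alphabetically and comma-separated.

Base: id=3 (Nina) at lvl 0.
Iteration 1: rows with manager_id in {3} -> Tom (id 6, lvl 1).
Iteration 2: rows with manager_id in {6} -> Zane (id 8, lvl 2).
Iteration 3: rows with manager_id in {8} -> Liam (id 9, lvl 3).
Iteration 4: rows with manager_id in {9} -> Karl (id 11, lvl 4).
Iteration 5: no rows with manager_id in {11}; recursion stops.

Karl, Liam, Nina, Tom, Zane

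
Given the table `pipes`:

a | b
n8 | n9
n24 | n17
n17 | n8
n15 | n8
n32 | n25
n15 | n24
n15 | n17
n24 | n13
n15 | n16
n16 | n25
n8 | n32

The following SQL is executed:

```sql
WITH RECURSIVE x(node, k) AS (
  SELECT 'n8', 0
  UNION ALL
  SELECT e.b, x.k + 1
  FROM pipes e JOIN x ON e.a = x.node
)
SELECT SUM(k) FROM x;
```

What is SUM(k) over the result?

Base: (n8, k=0).
Iteration 1: edges from {n8} -> (n32, k=1), (n9, k=1).
Iteration 2: edges from {n32,n9} -> (n25, k=2).
Iteration 3: no outgoing edges from {n25}; recursion stops.
SUM(k) = 0 + 1 + 1 + 2 = 4.

4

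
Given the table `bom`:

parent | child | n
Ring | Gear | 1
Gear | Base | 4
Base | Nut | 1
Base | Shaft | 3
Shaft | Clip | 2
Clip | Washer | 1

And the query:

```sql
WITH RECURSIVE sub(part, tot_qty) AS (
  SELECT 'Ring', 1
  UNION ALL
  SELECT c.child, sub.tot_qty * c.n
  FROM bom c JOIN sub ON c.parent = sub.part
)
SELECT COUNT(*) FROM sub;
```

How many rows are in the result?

7

Base: (Ring, tot_qty=1).
Iteration 1: components of {Ring} -> Gear = 1*1 = 1.
Iteration 2: components of {Gear} -> Base = 1*4 = 4.
Iteration 3: components of {Base} -> Nut = 4*1 = 4, Shaft = 4*3 = 12.
Iteration 4: components of {Nut,Shaft} -> Clip = 12*2 = 24.
Iteration 5: components of {Clip} -> Washer = 24*1 = 24.
Iteration 6: no further components; recursion stops.
Total rows emitted: 7.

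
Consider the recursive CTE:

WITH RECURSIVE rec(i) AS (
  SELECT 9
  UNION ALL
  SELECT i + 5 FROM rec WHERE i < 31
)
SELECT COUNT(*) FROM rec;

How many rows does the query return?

6

Base: i=9.
Iteration 1: 9 < 31 holds -> i = 9 + 5 = 14.
Iteration 2: 14 < 31 holds -> i = 14 + 5 = 19.
Iteration 3: 19 < 31 holds -> i = 19 + 5 = 24.
Iteration 4: 24 < 31 holds -> i = 24 + 5 = 29.
Iteration 5: 29 < 31 holds -> i = 29 + 5 = 34.
Iteration 6: 34 < 31 fails; recursion stops.
Total rows emitted: 6.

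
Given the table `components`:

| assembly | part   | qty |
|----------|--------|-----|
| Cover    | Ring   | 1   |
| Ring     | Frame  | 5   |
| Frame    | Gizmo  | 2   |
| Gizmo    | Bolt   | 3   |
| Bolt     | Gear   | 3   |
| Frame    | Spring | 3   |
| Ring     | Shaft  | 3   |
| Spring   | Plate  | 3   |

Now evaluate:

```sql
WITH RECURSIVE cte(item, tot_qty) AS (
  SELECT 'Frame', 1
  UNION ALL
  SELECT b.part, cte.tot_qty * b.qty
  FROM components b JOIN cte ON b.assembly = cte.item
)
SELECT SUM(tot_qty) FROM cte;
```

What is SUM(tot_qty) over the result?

Base: (Frame, tot_qty=1).
Iteration 1: components of {Frame} -> Gizmo = 1*2 = 2, Spring = 1*3 = 3.
Iteration 2: components of {Gizmo,Spring} -> Bolt = 2*3 = 6, Plate = 3*3 = 9.
Iteration 3: components of {Bolt,Plate} -> Gear = 6*3 = 18.
Iteration 4: no further components; recursion stops.
SUM(tot_qty) = 1 + 2 + 3 + 6 + 9 + 18 = 39.

39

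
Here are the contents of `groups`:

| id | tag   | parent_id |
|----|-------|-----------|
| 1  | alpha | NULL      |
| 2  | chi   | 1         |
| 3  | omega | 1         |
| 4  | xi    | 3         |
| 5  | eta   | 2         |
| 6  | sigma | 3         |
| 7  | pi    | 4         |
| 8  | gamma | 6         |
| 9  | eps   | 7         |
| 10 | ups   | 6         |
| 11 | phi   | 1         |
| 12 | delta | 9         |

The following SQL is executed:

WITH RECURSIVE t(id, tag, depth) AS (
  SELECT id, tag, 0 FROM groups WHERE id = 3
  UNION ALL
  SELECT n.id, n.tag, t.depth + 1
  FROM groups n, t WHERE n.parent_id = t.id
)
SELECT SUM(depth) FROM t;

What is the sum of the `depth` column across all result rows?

Base: id=3 (omega) at depth 0.
Iteration 1: rows with parent_id in {3} -> xi (id 4, depth 1), sigma (id 6, depth 1).
Iteration 2: rows with parent_id in {4,6} -> pi (id 7, depth 2), gamma (id 8, depth 2), ups (id 10, depth 2).
Iteration 3: rows with parent_id in {7,8,10} -> eps (id 9, depth 3).
Iteration 4: rows with parent_id in {9} -> delta (id 12, depth 4).
Iteration 5: no rows with parent_id in {12}; recursion stops.
SUM(depth) = 0 + 1 + 1 + 2 + 2 + 2 + 3 + 4 = 15.

15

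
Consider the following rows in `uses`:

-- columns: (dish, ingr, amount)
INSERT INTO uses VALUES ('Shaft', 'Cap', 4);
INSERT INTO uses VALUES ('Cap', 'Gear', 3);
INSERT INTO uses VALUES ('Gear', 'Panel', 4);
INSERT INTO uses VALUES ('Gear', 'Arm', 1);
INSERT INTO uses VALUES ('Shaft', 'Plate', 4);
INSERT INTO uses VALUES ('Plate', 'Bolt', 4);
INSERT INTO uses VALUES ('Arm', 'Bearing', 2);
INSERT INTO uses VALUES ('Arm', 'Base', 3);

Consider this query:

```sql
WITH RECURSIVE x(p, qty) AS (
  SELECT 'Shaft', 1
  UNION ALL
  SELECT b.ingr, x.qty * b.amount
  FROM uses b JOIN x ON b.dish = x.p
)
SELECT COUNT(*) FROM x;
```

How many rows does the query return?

Base: (Shaft, qty=1).
Iteration 1: components of {Shaft} -> Cap = 1*4 = 4, Plate = 1*4 = 4.
Iteration 2: components of {Cap,Plate} -> Bolt = 4*4 = 16, Gear = 4*3 = 12.
Iteration 3: components of {Bolt,Gear} -> Arm = 12*1 = 12, Panel = 12*4 = 48.
Iteration 4: components of {Arm,Panel} -> Base = 12*3 = 36, Bearing = 12*2 = 24.
Iteration 5: no further components; recursion stops.
Total rows emitted: 9.

9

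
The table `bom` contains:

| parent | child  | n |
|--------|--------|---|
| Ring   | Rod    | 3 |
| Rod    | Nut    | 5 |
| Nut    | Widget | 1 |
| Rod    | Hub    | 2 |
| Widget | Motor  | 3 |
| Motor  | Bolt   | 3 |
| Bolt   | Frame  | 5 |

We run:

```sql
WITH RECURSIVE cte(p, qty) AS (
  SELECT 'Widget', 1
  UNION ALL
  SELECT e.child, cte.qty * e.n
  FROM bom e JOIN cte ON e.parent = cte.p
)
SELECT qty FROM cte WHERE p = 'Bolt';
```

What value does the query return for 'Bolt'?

9

Base: (Widget, qty=1).
Iteration 1: components of {Widget} -> Motor = 1*3 = 3.
Iteration 2: components of {Motor} -> Bolt = 3*3 = 9.
Iteration 3: components of {Bolt} -> Frame = 9*5 = 45.
Iteration 4: no further components; recursion stops.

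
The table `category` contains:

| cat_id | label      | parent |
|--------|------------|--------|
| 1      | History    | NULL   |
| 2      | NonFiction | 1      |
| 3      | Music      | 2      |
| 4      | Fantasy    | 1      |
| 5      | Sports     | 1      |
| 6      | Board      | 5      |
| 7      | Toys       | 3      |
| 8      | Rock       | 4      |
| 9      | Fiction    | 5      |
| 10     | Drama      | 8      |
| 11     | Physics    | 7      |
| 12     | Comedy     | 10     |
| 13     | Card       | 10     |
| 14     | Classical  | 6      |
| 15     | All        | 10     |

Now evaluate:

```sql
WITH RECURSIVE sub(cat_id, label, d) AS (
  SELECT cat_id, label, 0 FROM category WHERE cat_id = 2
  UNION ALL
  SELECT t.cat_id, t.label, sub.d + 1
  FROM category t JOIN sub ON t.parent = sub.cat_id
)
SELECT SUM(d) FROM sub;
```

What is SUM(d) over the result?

6

Base: cat_id=2 (NonFiction) at d 0.
Iteration 1: rows with parent in {2} -> Music (id 3, d 1).
Iteration 2: rows with parent in {3} -> Toys (id 7, d 2).
Iteration 3: rows with parent in {7} -> Physics (id 11, d 3).
Iteration 4: no rows with parent in {11}; recursion stops.
SUM(d) = 0 + 1 + 2 + 3 = 6.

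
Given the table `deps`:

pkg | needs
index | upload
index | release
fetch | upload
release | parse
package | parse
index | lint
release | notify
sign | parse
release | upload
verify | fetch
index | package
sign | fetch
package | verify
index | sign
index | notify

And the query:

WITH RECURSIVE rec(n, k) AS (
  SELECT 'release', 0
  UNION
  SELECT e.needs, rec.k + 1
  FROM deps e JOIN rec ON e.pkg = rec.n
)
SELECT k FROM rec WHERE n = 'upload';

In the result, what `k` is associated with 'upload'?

Base: (release, k=0).
Iteration 1: edges from {release} -> (notify, k=1), (parse, k=1), (upload, k=1).
Iteration 2: no outgoing edges from {notify,parse,upload}; recursion stops.

1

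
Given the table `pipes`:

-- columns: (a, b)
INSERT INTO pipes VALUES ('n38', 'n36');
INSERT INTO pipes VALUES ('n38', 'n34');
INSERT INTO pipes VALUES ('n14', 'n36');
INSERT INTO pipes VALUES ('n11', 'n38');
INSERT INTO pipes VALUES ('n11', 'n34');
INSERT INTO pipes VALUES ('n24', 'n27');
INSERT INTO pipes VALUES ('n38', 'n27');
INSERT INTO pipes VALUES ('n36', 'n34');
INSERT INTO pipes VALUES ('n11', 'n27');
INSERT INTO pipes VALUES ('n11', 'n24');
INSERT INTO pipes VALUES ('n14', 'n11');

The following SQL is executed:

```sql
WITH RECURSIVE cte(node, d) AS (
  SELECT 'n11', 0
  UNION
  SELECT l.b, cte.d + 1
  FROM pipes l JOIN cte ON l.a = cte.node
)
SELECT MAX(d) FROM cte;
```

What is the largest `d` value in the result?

Base: (n11, d=0).
Iteration 1: edges from {n11} -> (n24, d=1), (n27, d=1), (n34, d=1), (n38, d=1).
Iteration 2: edges from {n24,n27,n34,n38} -> (n27, d=2), (n34, d=2), (n36, d=2). [UNION drops 1 duplicate row(s)]
Iteration 3: edges from {n27,n34,n36} -> (n34, d=3).
Iteration 4: no outgoing edges from {n34}; recursion stops.
d values: 0, 1, 1, 1, 1, 2, 2, 2, 3; the maximum is 3.

3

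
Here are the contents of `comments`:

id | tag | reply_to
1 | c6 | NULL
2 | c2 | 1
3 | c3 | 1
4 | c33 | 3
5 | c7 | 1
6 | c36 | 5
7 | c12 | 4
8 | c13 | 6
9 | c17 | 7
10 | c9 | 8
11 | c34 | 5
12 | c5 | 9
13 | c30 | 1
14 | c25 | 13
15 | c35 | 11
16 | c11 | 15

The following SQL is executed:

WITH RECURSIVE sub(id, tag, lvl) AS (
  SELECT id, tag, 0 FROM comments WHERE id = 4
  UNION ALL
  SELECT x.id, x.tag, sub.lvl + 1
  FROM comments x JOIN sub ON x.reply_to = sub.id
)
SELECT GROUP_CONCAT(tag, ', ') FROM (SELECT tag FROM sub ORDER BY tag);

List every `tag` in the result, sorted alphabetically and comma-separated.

c12, c17, c33, c5

Base: id=4 (c33) at lvl 0.
Iteration 1: rows with reply_to in {4} -> c12 (id 7, lvl 1).
Iteration 2: rows with reply_to in {7} -> c17 (id 9, lvl 2).
Iteration 3: rows with reply_to in {9} -> c5 (id 12, lvl 3).
Iteration 4: no rows with reply_to in {12}; recursion stops.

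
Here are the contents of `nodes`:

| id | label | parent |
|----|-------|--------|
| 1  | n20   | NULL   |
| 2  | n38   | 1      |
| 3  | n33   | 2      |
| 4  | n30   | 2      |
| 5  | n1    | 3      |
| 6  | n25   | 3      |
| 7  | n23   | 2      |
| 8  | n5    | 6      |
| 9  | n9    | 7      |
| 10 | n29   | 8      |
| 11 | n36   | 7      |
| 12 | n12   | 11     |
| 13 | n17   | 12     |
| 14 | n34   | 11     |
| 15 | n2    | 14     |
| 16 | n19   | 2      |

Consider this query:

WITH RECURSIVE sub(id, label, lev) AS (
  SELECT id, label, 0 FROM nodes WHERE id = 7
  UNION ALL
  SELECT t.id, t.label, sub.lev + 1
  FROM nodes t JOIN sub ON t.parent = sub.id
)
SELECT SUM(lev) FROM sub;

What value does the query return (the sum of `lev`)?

12

Base: id=7 (n23) at lev 0.
Iteration 1: rows with parent in {7} -> n9 (id 9, lev 1), n36 (id 11, lev 1).
Iteration 2: rows with parent in {9,11} -> n12 (id 12, lev 2), n34 (id 14, lev 2).
Iteration 3: rows with parent in {12,14} -> n17 (id 13, lev 3), n2 (id 15, lev 3).
Iteration 4: no rows with parent in {13,15}; recursion stops.
SUM(lev) = 0 + 1 + 1 + 2 + 2 + 3 + 3 = 12.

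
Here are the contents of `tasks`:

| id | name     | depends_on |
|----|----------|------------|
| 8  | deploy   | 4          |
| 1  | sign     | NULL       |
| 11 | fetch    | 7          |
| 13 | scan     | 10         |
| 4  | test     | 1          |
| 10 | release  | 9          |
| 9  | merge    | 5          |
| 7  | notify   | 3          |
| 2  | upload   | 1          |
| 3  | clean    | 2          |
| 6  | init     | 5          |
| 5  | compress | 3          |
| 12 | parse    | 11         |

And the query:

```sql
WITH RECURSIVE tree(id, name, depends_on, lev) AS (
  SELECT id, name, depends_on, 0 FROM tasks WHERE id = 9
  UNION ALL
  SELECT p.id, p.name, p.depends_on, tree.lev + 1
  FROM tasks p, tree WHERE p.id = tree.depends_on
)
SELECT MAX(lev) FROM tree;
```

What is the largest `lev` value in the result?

Base: id=9 (merge), depends_on=5, lev 0.
Iteration 1: join on id=5 -> compress (id 5, depends_on=3, lev 1).
Iteration 2: join on id=3 -> clean (id 3, depends_on=2, lev 2).
Iteration 3: join on id=2 -> upload (id 2, depends_on=1, lev 3).
Iteration 4: join on id=1 -> sign (id 1, depends_on=NULL, lev 4).
Iteration 5: depends_on is NULL; no match; recursion stops.
lev values: 0, 1, 2, 3, 4; the maximum is 4.

4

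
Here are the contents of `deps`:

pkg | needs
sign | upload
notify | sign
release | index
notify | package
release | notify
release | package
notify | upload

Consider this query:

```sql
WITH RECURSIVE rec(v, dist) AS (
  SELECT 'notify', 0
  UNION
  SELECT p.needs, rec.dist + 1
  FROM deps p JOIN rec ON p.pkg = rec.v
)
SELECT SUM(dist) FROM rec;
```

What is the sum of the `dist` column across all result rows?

Base: (notify, dist=0).
Iteration 1: edges from {notify} -> (package, dist=1), (sign, dist=1), (upload, dist=1).
Iteration 2: edges from {package,sign,upload} -> (upload, dist=2).
Iteration 3: no outgoing edges from {upload}; recursion stops.
SUM(dist) = 0 + 1 + 1 + 1 + 2 = 5.

5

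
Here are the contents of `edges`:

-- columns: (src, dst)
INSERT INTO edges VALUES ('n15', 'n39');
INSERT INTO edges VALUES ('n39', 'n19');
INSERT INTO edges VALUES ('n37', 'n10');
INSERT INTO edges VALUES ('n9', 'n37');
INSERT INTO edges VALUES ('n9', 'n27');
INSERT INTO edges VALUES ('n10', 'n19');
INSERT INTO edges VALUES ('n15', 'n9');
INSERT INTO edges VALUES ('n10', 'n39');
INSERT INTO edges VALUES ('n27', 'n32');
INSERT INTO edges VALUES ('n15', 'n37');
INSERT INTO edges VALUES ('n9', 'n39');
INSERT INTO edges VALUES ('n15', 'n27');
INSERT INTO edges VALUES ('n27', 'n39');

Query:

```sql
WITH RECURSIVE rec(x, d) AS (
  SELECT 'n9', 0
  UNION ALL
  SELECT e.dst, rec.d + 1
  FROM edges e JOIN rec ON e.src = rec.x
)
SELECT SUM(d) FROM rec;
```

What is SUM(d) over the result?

Base: (n9, d=0).
Iteration 1: edges from {n9} -> (n27, d=1), (n37, d=1), (n39, d=1).
Iteration 2: edges from {n27,n37,n39} -> (n10, d=2), (n19, d=2), (n32, d=2), (n39, d=2).
Iteration 3: edges from {n10,n19,n32,n39} -> (n19, d=3) x2, (n39, d=3). [UNION ALL keeps all 3 new rows, including repeats]
Iteration 4: edges from {n19,n39} -> (n19, d=4).
Iteration 5: no outgoing edges from {n19}; recursion stops.
SUM(d) = 0 + 1 + 1 + 1 + 2 + 2 + 2 + 2 + 3 + 3 + 3 + 4 = 24.

24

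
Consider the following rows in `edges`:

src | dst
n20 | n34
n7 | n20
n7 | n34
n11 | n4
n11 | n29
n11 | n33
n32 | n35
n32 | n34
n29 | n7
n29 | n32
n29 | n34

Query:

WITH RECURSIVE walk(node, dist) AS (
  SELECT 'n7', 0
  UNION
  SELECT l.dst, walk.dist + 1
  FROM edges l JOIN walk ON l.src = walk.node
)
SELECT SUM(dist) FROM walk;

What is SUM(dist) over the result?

4

Base: (n7, dist=0).
Iteration 1: edges from {n7} -> (n20, dist=1), (n34, dist=1).
Iteration 2: edges from {n20,n34} -> (n34, dist=2).
Iteration 3: no outgoing edges from {n34}; recursion stops.
SUM(dist) = 0 + 1 + 1 + 2 = 4.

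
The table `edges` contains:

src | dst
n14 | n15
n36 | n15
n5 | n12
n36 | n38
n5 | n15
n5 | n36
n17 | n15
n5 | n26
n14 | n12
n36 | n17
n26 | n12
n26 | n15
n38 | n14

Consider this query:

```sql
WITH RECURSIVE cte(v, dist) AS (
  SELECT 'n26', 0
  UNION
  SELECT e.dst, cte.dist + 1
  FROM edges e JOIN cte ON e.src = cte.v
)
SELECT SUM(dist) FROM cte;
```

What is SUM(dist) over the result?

Base: (n26, dist=0).
Iteration 1: edges from {n26} -> (n12, dist=1), (n15, dist=1).
Iteration 2: no outgoing edges from {n12,n15}; recursion stops.
SUM(dist) = 0 + 1 + 1 = 2.

2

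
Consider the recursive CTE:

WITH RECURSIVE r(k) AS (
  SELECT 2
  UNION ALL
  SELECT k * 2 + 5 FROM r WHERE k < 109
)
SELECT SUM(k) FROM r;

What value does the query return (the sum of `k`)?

411

Base: k=2.
Iteration 1: 2 < 109 holds -> k = 2 * 2 + 5 = 9.
Iteration 2: 9 < 109 holds -> k = 9 * 2 + 5 = 23.
Iteration 3: 23 < 109 holds -> k = 23 * 2 + 5 = 51.
Iteration 4: 51 < 109 holds -> k = 51 * 2 + 5 = 107.
Iteration 5: 107 < 109 holds -> k = 107 * 2 + 5 = 219.
Iteration 6: 219 < 109 fails; recursion stops.
SUM(k) = 2 + 9 + 23 + 51 + 107 + 219 = 411.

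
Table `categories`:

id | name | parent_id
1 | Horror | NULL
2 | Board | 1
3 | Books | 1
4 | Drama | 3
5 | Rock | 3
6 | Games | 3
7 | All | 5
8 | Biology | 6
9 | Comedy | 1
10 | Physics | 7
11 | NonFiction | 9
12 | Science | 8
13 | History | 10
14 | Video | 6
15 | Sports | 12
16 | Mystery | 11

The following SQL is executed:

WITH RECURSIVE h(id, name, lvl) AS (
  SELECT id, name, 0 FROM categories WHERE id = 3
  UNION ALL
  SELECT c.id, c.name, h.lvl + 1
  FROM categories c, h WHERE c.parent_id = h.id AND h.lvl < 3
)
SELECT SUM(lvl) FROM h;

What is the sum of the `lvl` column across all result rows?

15

Base: id=3 (Books) at lvl 0.
Iteration 1: rows with parent_id in {3} -> Drama (id 4, lvl 1), Rock (id 5, lvl 1), Games (id 6, lvl 1).
Iteration 2: rows with parent_id in {4,5,6} -> All (id 7, lvl 2), Biology (id 8, lvl 2), Video (id 14, lvl 2).
Iteration 3: rows with parent_id in {7,8,14} -> Physics (id 10, lvl 3), Science (id 12, lvl 3).
Iteration 4: lvl < 3 fails for all current rows; recursion stops.
SUM(lvl) = 0 + 1 + 1 + 1 + 2 + 2 + 2 + 3 + 3 = 15.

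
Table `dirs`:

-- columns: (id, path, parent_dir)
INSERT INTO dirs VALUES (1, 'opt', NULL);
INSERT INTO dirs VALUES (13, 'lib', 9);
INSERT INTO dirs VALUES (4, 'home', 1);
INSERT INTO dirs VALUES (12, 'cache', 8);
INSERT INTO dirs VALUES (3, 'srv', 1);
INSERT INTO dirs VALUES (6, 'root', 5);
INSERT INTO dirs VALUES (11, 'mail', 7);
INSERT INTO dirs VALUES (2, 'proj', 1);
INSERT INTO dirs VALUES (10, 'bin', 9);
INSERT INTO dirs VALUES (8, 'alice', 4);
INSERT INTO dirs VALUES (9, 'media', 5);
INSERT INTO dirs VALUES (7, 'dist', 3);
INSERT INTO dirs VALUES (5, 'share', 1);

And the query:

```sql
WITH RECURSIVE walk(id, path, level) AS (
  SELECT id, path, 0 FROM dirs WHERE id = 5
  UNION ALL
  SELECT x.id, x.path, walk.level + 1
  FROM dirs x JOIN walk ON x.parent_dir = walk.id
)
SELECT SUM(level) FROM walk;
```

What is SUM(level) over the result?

6

Base: id=5 (share) at level 0.
Iteration 1: rows with parent_dir in {5} -> root (id 6, level 1), media (id 9, level 1).
Iteration 2: rows with parent_dir in {6,9} -> bin (id 10, level 2), lib (id 13, level 2).
Iteration 3: no rows with parent_dir in {10,13}; recursion stops.
SUM(level) = 0 + 1 + 1 + 2 + 2 = 6.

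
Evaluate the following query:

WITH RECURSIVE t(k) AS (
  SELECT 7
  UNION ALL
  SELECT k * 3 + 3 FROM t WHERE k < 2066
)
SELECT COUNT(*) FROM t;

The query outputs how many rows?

Base: k=7.
Iteration 1: 7 < 2066 holds -> k = 7 * 3 + 3 = 24.
Iteration 2: 24 < 2066 holds -> k = 24 * 3 + 3 = 75.
Iteration 3: 75 < 2066 holds -> k = 75 * 3 + 3 = 228.
Iteration 4: 228 < 2066 holds -> k = 228 * 3 + 3 = 687.
Iteration 5: 687 < 2066 holds -> k = 687 * 3 + 3 = 2064.
Iteration 6: 2064 < 2066 holds -> k = 2064 * 3 + 3 = 6195.
Iteration 7: 6195 < 2066 fails; recursion stops.
Total rows emitted: 7.

7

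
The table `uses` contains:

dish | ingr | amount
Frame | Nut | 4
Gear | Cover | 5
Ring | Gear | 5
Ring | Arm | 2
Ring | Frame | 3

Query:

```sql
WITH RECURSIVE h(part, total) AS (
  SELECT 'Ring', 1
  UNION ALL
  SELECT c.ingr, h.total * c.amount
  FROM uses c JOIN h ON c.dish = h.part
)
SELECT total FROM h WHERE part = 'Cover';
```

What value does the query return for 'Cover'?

Base: (Ring, total=1).
Iteration 1: components of {Ring} -> Arm = 1*2 = 2, Frame = 1*3 = 3, Gear = 1*5 = 5.
Iteration 2: components of {Arm,Frame,Gear} -> Cover = 5*5 = 25, Nut = 3*4 = 12.
Iteration 3: no further components; recursion stops.

25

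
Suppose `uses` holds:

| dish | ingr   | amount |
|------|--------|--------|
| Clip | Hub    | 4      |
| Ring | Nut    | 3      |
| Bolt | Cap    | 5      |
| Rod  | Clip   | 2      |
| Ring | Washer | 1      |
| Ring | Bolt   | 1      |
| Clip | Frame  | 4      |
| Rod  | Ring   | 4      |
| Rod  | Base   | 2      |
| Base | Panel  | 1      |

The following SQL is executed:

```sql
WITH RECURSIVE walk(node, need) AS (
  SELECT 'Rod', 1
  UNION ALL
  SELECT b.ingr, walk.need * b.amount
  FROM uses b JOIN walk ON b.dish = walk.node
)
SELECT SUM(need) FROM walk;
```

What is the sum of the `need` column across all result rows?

Base: (Rod, need=1).
Iteration 1: components of {Rod} -> Base = 1*2 = 2, Clip = 1*2 = 2, Ring = 1*4 = 4.
Iteration 2: components of {Base,Clip,Ring} -> Bolt = 4*1 = 4, Frame = 2*4 = 8, Hub = 2*4 = 8, Nut = 4*3 = 12, Panel = 2*1 = 2, Washer = 4*1 = 4.
Iteration 3: components of {Bolt,Frame,Hub,Nut,Panel,Washer} -> Cap = 4*5 = 20.
Iteration 4: no further components; recursion stops.
SUM(need) = 1 + 4 + 2 + 2 + 4 + 4 + 12 + 8 + 8 + 2 + 20 = 67.

67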